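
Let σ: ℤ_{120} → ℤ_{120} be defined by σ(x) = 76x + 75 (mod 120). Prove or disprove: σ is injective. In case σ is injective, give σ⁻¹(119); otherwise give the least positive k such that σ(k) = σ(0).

30

We have gcd(76, 120) = 4 > 1. Taking x_1 = 0 and x_2 = 30: σ(0) = 75 and σ(30) = 76·30 + 75 = 2355 ≡ 75 (mod 120).
So σ(0) = σ(30) while 0 ≠ 30, therefore σ is not injective.
Since σ is not injective, we find the least positive k with σ(k) = σ(0): this means 76k ≡ 0 (mod 120), i.e. 120 ∣ 76k. Since gcd(76, 120) = 4, dividing through by 4 this holds exactly when 30 ∣ 19k, and as gcd(19, 30) = 1, exactly when 30 ∣ k.
The smallest positive such k is 30.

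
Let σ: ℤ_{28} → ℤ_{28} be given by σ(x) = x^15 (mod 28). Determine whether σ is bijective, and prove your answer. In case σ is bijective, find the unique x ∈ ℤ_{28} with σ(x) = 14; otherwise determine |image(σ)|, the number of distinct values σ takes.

9

σ(2): Repeated squaring mod 28: 2^1 ≡ 2, 2^2 ≡ 2² = 4, 2^4 ≡ 4² = 16, 2^8 ≡ 16² = 256 ≡ 4. Since 15 = 8 + 4 + 2 + 1, 2^15 ≡ 4·16·4·2: 4·16 = 64 ≡ 8, then 8·4 = 32 ≡ 4, then 4·2 = 8. So 2^15 ≡ 8 (mod 28).
σ(4): Repeated squaring mod 28: 4^1 ≡ 4, 4^2 ≡ 4² = 16, 4^4 ≡ 16² = 256 ≡ 4, 4^8 ≡ 4² = 16. Since 15 = 8 + 4 + 2 + 1, 4^15 ≡ 16·4·16·4: 16·4 = 64 ≡ 8, then 8·16 = 128 ≡ 16, then 16·4 = 64 ≡ 8. So 4^15 ≡ 8 (mod 28).
So σ(2) = σ(4) = 8 while 2 ≠ 4, therefore σ is not injective, hence not bijective.
Since σ is not bijective, we determine |image(σ)|. Computing x^15 mod 28 for each x (by repeated squaring, reducing mod 28 at every step), the values σ(0), σ(1), …, σ(27) are: 0, 1, 8, 27, 8, 13, 20, 7, 8, 1, 20, 15, 20, 13, 0, 15, 8, 13, 8, 27, 20, 21, 8, 15, 20, 1, 20, 27.
The distinct values are {0, 1, 7, 8, 13, 15, 20, 21, 27}; there are 9 of them.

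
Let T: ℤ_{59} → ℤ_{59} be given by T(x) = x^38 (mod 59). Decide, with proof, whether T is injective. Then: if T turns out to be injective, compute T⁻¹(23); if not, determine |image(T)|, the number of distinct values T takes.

30

T(29): Repeated squaring mod 59: 29^1 ≡ 29, 29^2 ≡ 29² = 841 ≡ 15, 29^4 ≡ 15² = 225 ≡ 48, 29^8 ≡ 48² = 2304 ≡ 3, 29^16 ≡ 3² = 9, 29^32 ≡ 9² = 81 ≡ 22. Since 38 = 32 + 4 + 2, 29^38 ≡ 22·48·15: 22·48 = 1056 ≡ 53, then 53·15 = 795 ≡ 28. So 29^38 ≡ 28 (mod 59).
T(30): Repeated squaring mod 59: 30^1 ≡ 30, 30^2 ≡ 30² = 900 ≡ 15, 30^4 ≡ 15² = 225 ≡ 48, 30^8 ≡ 48² = 2304 ≡ 3, 30^16 ≡ 3² = 9, 30^32 ≡ 9² = 81 ≡ 22. Since 38 = 32 + 4 + 2, 30^38 ≡ 22·48·15: 22·48 = 1056 ≡ 53, then 53·15 = 795 ≡ 28. So 30^38 ≡ 28 (mod 59).
So T(29) = T(30) = 28 while 29 ≠ 30, hence T is not injective.
Since T is not injective, we determine |image(T)|. Computing x^38 mod 59 for each x (by repeated squaring, reducing mod 59 at every step), the values T(0), T(1), …, T(58) are: 0, 1, 19, 36, 7, 48, 35, 26, 15, 57, 27, 53, 16, 29, 22, 17, 49, 25, 21, 12, 41, 51, 4, 45, 9, 3, 20, 46, 5, 28, 28, 5, 46, 20, 3, 9, 45, 4, 51, 41, 12, 21, 25, 49, 17, 22, 29, 16, 53, 27, 57, 15, 26, 35, 48, 7, 36, 19, 1.
The distinct values are {0, 1, 3, 4, 5, 7, 9, 12, 15, 16, 17, 19, 20, 21, 22, 25, 26, 27, 28, 29, 35, 36, 41, 45, 46, 48, 49, 51, 53, 57}; there are 30 of them.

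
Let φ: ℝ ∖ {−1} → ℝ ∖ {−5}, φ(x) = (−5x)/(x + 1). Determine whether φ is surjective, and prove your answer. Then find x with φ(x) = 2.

For any y ≠ −5, solving y(x + 1) = −5x for x gives a well-defined x ≠ −1. So φ is surjective.
Solving φ(x) = 2: cross-multiplying gives −5x = 2(x + 1), which rearranges to −7x = 2, so x = −2/7.

-2/7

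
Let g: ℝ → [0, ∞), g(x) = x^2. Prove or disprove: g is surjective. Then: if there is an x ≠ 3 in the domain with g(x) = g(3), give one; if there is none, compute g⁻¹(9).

-3

For any y ∈ [0, ∞), x = y^{1/2} ∈ ℝ satisfies x^2 = y, so g is surjective.
For the follow-up, such an x exists: taking x = −3 ∈ ℝ gives g(−3) = 9 = g(3) with −3 ≠ 3.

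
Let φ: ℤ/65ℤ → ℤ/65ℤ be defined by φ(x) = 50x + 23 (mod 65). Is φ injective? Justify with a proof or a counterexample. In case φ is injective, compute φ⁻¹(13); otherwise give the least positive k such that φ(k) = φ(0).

Recall that injectivity means: for all s, t in the domain, φ(s) = φ(t) implies s = t.
We have gcd(50, 65) = 5 > 1. Taking s = 0 and t = 13: φ(0) = 23 and φ(13) = 50·13 + 23 = 673 ≡ 23 (mod 65).
So φ(0) = φ(13) while 0 ≠ 13, thus φ is not injective.
Since φ is not injective, we find the least positive k with φ(k) = φ(0): this means 50k ≡ 0 (mod 65), i.e. 65 ∣ 50k. Since gcd(50, 65) = 5, dividing through by 5 this holds exactly when 13 ∣ 10k, and as gcd(10, 13) = 1, exactly when 13 ∣ k.
The smallest positive such k is 13.

13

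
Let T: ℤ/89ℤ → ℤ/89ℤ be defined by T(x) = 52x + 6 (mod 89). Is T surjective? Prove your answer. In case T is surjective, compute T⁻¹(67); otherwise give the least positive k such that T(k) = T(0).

20

Recall: surjectivity means every element of the codomain has a preimage under T.
Since gcd(52, 89) = 1, 52 is invertible modulo 89. Euclid's algorithm: 89 = 1·52 + 37, 52 = 1·37 + 15, 37 = 2·15 + 7, 15 = 2·7 + 1; back-substituting gives 1 = 12·52 − 7·89, so 52⁻¹ ≡ 12 (mod 89).
For any y ∈ ℤ/89ℤ, x = 12(y − 6) mod 89 satisfies T(x) = 52·12(y − 6) + 6 ≡ y (since 52·12 ≡ 1 mod 89). So every y has a preimage.
So T is surjective.
Since T is surjective, we compute T⁻¹(67): solve 52x + 6 ≡ 67 (mod 89), i.e. 52x ≡ 61 (mod 89).
Multiplying by 52⁻¹ = 12 gives x ≡ 12·61 = 732 = 8·89 + 20 ≡ 20 (mod 89).
Check: T(20) = 52·20 + 6 = 1046 = 11·89 + 67 ≡ 67 (mod 89).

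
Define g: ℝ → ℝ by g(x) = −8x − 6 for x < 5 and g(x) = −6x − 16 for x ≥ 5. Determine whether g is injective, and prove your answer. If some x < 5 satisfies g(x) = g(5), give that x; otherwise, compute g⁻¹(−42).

Both pieces are strictly decreasing (slopes −8 and −6), so each is injective on its own interval.
The left piece maps (−∞, 5) onto (−46, ∞); the right piece maps [5, ∞) onto (−∞, −46].
These images are disjoint, so no value is attained by both pieces. Thus g is injective.
Because the two images are disjoint, no x < 5 has g(x) = g(5), so we compute g⁻¹(−42): −42 lies in (−46, ∞), so solve −8x − 6 = −42: x = (−42 + 6)/(−8) = 9/2.

9/2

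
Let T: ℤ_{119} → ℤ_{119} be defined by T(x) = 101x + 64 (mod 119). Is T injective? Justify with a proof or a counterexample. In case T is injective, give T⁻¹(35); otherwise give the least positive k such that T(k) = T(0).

If T(x_1) = T(x_2), then 101x_1 ≡ 101x_2 (mod 119). Because gcd(101, 119) = 1, we may cancel 101 to get x_1 ≡ x_2 (mod 119).
Hence T is injective.
We now compute 101⁻¹ mod 119 explicitly. Euclid's algorithm: 119 = 1·101 + 18, 101 = 5·18 + 11, 18 = 1·11 + 7, 11 = 1·7 + 4, 7 = 1·4 + 3, 4 = 1·3 + 1; back-substituting gives 1 = 33·101 − 28·119, so 101⁻¹ ≡ 33 (mod 119).
Since T is injective, we compute T⁻¹(35): solve 101x + 64 ≡ 35 (mod 119), i.e. 101x ≡ 90 (mod 119).
Multiplying by 101⁻¹ = 33 gives x ≡ 33·90 = 2970 = 24·119 + 114 ≡ 114 (mod 119).
Check: T(114) = 101·114 + 64 = 11578 = 97·119 + 35 ≡ 35 (mod 119).

114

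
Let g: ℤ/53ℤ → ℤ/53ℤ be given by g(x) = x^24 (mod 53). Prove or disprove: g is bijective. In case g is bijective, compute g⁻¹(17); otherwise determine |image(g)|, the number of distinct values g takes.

14

g(2): Repeated squaring mod 53: 2^1 ≡ 2, 2^2 ≡ 2² = 4, 2^4 ≡ 4² = 16, 2^8 ≡ 16² = 256 ≡ 44, 2^16 ≡ 44² = 1936 ≡ 28. Since 24 = 16 + 8, 2^24 ≡ 28·44: 28·44 = 1232 ≡ 13. So 2^24 ≡ 13 (mod 53).
g(7): Repeated squaring mod 53: 7^1 ≡ 7, 7^2 ≡ 7² = 49, 7^4 ≡ 49² = 2401 ≡ 16, 7^8 ≡ 16² = 256 ≡ 44, 7^16 ≡ 44² = 1936 ≡ 28. Since 24 = 16 + 8, 7^24 ≡ 28·44: 28·44 = 1232 ≡ 13. So 7^24 ≡ 13 (mod 53).
So g(2) = g(7) = 13 while 2 ≠ 7, so g is not injective, hence not bijective.
Since g is not bijective, we determine |image(g)|. Computing x^24 mod 53 for each x (by repeated squaring, reducing mod 53 at every step), the values g(0), g(1), …, g(52) are: 0, 1, 13, 47, 10, 36, 28, 13, 24, 36, 44, 46, 46, 16, 10, 49, 47, 42, 44, 16, 42, 28, 15, 1, 15, 24, 49, 49, 24, 15, 1, 15, 28, 42, 16, 44, 42, 47, 49, 10, 16, 46, 46, 44, 36, 24, 13, 28, 36, 10, 47, 13, 1.
The distinct values are {0, 1, 10, 13, 15, 16, 24, 28, 36, 42, 44, 46, 47, 49}; there are 14 of them.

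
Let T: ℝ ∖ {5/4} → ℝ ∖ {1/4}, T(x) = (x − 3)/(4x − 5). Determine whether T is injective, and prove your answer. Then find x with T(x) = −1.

8/5

Suppose T(u) = T(v). Cross-multiplying: (u − 3)(4v − 5) = (v − 3)(4u − 5).
Expanding both sides and cancelling the symmetric terms leaves 7·(u − v) = 0. Since 7 ≠ 0, u = v. Hence T is injective.
Solving T(x) = −1: cross-multiplying gives x − 3 = −1(4x − 5), which rearranges to 5x = 8, so x = 8/5.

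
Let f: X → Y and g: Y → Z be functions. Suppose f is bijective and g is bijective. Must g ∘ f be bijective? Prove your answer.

bijective

Injectivity: if g(f(s)) = g(f(t)) then f(s) = f(t) (g injective) so s = t (f injective).
Surjectivity: for c ∈ Z pick b with g(b) = c, then a with f(a) = b; then (g ∘ f)(a) = c.
Thus g ∘ f is bijective.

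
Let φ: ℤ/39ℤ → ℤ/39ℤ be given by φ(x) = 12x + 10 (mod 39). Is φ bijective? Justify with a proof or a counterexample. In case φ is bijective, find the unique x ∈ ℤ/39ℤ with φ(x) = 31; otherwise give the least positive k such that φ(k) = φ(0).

Recall: injectivity means: for all x_1, x_2 in the domain, φ(x_1) = φ(x_2) implies x_1 = x_2.
We have gcd(12, 39) = 3 > 1. Taking x_1 = 0 and x_2 = 13: φ(0) = 10 and φ(13) = 12·13 + 10 = 166 ≡ 10 (mod 39).
So φ(0) = φ(13) while 0 ≠ 13, thus φ is not injective, hence not bijective.
Since φ is not bijective, we find the least positive k with φ(k) = φ(0): this means 12k ≡ 0 (mod 39), i.e. 39 ∣ 12k. Since gcd(12, 39) = 3, dividing through by 3 this holds exactly when 13 ∣ 4k, and as gcd(4, 13) = 1, exactly when 13 ∣ k.
The smallest positive such k is 13.

13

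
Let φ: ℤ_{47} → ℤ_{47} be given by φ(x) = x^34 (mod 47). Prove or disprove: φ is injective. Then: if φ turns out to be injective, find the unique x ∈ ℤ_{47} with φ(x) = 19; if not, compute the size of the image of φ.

24

φ(23): Repeated squaring mod 47: 23^1 ≡ 23, 23^2 ≡ 23² = 529 ≡ 12, 23^4 ≡ 12² = 144 ≡ 3, 23^8 ≡ 3² = 9, 23^16 ≡ 9² = 81 ≡ 34, 23^32 ≡ 34² = 1156 ≡ 28. Since 34 = 32 + 2, 23^34 ≡ 28·12: 28·12 = 336 ≡ 7. So 23^34 ≡ 7 (mod 47).
φ(24): Repeated squaring mod 47: 24^1 ≡ 24, 24^2 ≡ 24² = 576 ≡ 12, 24^4 ≡ 12² = 144 ≡ 3, 24^8 ≡ 3² = 9, 24^16 ≡ 9² = 81 ≡ 34, 24^32 ≡ 34² = 1156 ≡ 28. Since 34 = 32 + 2, 24^34 ≡ 28·12: 28·12 = 336 ≡ 7. So 24^34 ≡ 7 (mod 47).
So φ(23) = φ(24) = 7 while 23 ≠ 24, thus φ is not injective.
Since φ is not injective, we determine |image(φ)|. Computing x^34 mod 47 for each x (by repeated squaring, reducing mod 47 at every step), the values φ(0), φ(1), …, φ(46) are: 0, 1, 27, 4, 24, 34, 14, 36, 37, 16, 25, 8, 2, 21, 32, 42, 12, 6, 9, 18, 17, 3, 28, 7, 7, 28, 3, 17, 18, 9, 6, 12, 42, 32, 21, 2, 8, 25, 16, 37, 36, 14, 34, 24, 4, 27, 1.
The distinct values are {0, 1, 2, 3, 4, 6, 7, 8, 9, 12, 14, 16, 17, 18, 21, 24, 25, 27, 28, 32, 34, 36, 37, 42}; there are 24 of them.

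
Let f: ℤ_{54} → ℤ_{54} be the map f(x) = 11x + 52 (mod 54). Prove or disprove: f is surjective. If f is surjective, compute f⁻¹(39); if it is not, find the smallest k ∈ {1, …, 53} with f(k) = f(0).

43

Since gcd(11, 54) = 1, 11 is invertible modulo 54. Euclid's algorithm: 54 = 4·11 + 10, 11 = 1·10 + 1; back-substituting gives 1 = 5·11 − 1·54, so 11⁻¹ ≡ 5 (mod 54).
Then y ↦ 5(y − 52) is a two-sided inverse to f, so every y ∈ ℤ_{54} has a preimage.
Thus f is surjective.
Since f is surjective, we find f⁻¹(39): we need 11x ≡ 39 − 52 ≡ 41 (mod 54). Using 11⁻¹ = 5: x ≡ 5·41 = 205 = 3·54 + 43, so x = 43.
Check: f(43) = 11·43 + 52 = 525 = 9·54 + 39 ≡ 39 (mod 54).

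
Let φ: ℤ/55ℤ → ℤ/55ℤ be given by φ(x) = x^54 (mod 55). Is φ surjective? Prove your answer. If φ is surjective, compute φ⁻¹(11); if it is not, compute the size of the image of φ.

18

φ(3): Repeated squaring mod 55: 3^1 ≡ 3, 3^2 ≡ 3² = 9, 3^4 ≡ 9² = 81 ≡ 26, 3^8 ≡ 26² = 676 ≡ 16, 3^16 ≡ 16² = 256 ≡ 36, 3^32 ≡ 36² = 1296 ≡ 31. Since 54 = 32 + 16 + 4 + 2, 3^54 ≡ 31·36·26·9: 31·36 = 1116 ≡ 16, then 16·26 = 416 ≡ 31, then 31·9 = 279 ≡ 4. So 3^54 ≡ 4 (mod 55).
φ(8): Repeated squaring mod 55: 8^1 ≡ 8, 8^2 ≡ 8² = 64 ≡ 9, 8^4 ≡ 9² = 81 ≡ 26, 8^8 ≡ 26² = 676 ≡ 16, 8^16 ≡ 16² = 256 ≡ 36, 8^32 ≡ 36² = 1296 ≡ 31. Since 54 = 32 + 16 + 4 + 2, 8^54 ≡ 31·36·26·9: 31·36 = 1116 ≡ 16, then 16·26 = 416 ≡ 31, then 31·9 = 279 ≡ 4. So 8^54 ≡ 4 (mod 55).
So φ(3) = φ(8) = 4 while 3 ≠ 8, hence φ is not injective.
A non-injective map from the 55-element set ℤ/55ℤ to itself takes at most 54 distinct values, so it cannot be surjective. Thus φ is not surjective.
Since φ is not surjective, we determine |image(φ)|. Computing x^54 mod 55 for each x (by repeated squaring, reducing mod 55 at every step), the values φ(0), φ(1), …, φ(54) are: 0, 1, 49, 4, 36, 20, 31, 14, 4, 16, 45, 11, 34, 49, 26, 25, 31, 9, 14, 26, 5, 1, 44, 34, 16, 15, 36, 9, 9, 36, 15, 16, 34, 44, 1, 5, 26, 14, 9, 31, 25, 26, 49, 34, 11, 45, 16, 4, 14, 31, 20, 36, 4, 49, 1.
The distinct values are {0, 1, 4, 5, 9, 11, 14, 15, 16, 20, 25, 26, 31, 34, 36, 44, 45, 49}; there are 18 of them.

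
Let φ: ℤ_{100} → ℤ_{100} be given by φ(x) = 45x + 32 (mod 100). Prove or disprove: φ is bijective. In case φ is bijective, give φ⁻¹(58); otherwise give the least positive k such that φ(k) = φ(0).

We have gcd(45, 100) = 5 > 1. Taking a = 0 and b = 20: φ(0) = 32 and φ(20) = 45·20 + 32 = 932 ≡ 32 (mod 100).
So φ(0) = φ(20) while 0 ≠ 20, therefore φ is not injective, hence not bijective.
Since φ is not bijective, we find the least positive k with φ(k) = φ(0): this means 45k ≡ 0 (mod 100), i.e. 100 ∣ 45k. Since gcd(45, 100) = 5, dividing through by 5 this holds exactly when 20 ∣ 9k, and as gcd(9, 20) = 1, exactly when 20 ∣ k.
The smallest positive such k is 20.

20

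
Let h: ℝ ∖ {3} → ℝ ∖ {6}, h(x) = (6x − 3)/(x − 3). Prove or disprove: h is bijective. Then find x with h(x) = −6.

7/4

Suppose h(u) = h(v). Cross-multiplying: (6u − 3)(v − 3) = (6v − 3)(u − 3).
Expanding both sides and cancelling the symmetric terms leaves −15·(u − v) = 0. Since −15 ≠ 0, u = v. Hence h is injective.
For any y ≠ 6, solving y(x − 3) = 6x − 3 for x gives a well-defined x ≠ 3. So h is surjective.
Hence h is bijective.
Solving h(x) = −6: cross-multiplying gives 6x − 3 = −6(x − 3), which rearranges to 12x = 21, so x = 7/4.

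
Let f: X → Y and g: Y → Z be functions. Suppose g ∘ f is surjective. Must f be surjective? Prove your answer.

not surjective

No. Take X = {1, 2}, Y = {1, 2, 3, 4, 5}, Z = {1}, f(a) = 1 for every a ∈ X, and g(b) = 1 for every b ∈ Y.
Then g ∘ f is surjective onto {1}, but 5 ∈ Y has no preimage under f, so f is not surjective.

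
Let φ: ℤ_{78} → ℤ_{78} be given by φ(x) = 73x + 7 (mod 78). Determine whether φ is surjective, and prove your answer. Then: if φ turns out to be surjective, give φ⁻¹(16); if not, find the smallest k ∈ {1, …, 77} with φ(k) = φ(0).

45

Recall: φ is surjective if every y in the codomain equals φ(x) for some x in the domain.
Since gcd(73, 78) = 1, 73 is invertible modulo 78. Euclid's algorithm: 78 = 1·73 + 5, 73 = 14·5 + 3, 5 = 1·3 + 2, 3 = 1·2 + 1; back-substituting gives 1 = 31·73 − 29·78, so 73⁻¹ ≡ 31 (mod 78).
Then y ↦ 31(y − 7) is a two-sided inverse to φ, so every y ∈ ℤ_{78} has a preimage.
So φ is surjective.
Since φ is surjective, we find φ⁻¹(16): we need 73x ≡ 16 − 7 ≡ 9 (mod 78). Using 73⁻¹ = 31: x ≡ 31·9 = 279 = 3·78 + 45, so x = 45.
Check: φ(45) = 73·45 + 7 = 3292 = 42·78 + 16 ≡ 16 (mod 78).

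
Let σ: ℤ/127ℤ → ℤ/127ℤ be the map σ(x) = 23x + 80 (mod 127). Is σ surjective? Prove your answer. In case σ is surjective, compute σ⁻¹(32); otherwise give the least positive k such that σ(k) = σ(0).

20

Recall that σ is surjective if every y in the codomain equals σ(x) for some x in the domain.
Since gcd(23, 127) = 1, 23 is invertible modulo 127. Euclid's algorithm: 127 = 5·23 + 12, 23 = 1·12 + 11, 12 = 1·11 + 1; back-substituting gives 1 = 116·23 − 21·127, so 23⁻¹ ≡ 116 (mod 127).
Then y ↦ 116(y − 80) is a two-sided inverse to σ, so every y ∈ ℤ/127ℤ has a preimage.
So σ is surjective.
Since σ is surjective, we compute σ⁻¹(32): solve 23x + 80 ≡ 32 (mod 127), i.e. 23x ≡ 79 (mod 127).
Multiplying by 23⁻¹ = 116 gives x ≡ 116·79 = 9164 = 72·127 + 20 ≡ 20 (mod 127).
Check: σ(20) = 23·20 + 80 = 540 = 4·127 + 32 ≡ 32 (mod 127).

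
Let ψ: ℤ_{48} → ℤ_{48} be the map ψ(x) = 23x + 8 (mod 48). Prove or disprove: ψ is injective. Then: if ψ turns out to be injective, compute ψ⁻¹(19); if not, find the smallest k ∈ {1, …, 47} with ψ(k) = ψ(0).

Suppose ψ(x_1) = ψ(x_2) in ℤ_{48}. Then 23x_1 + 8 ≡ 23x_2 + 8 (mod 48), thus 23(x_1 − x_2) ≡ 0 (mod 48).
Since gcd(23, 48) = 1, 23 is invertible modulo 48, hence x_1 − x_2 ≡ 0 (mod 48), i.e. x_1 = x_2.
Therefore ψ is injective.
We now compute 23⁻¹ mod 48 explicitly. Euclid's algorithm: 48 = 2·23 + 2, 23 = 11·2 + 1; back-substituting gives 1 = 23·23 − 11·48, so 23⁻¹ ≡ 23 (mod 48).
Since ψ is injective, we compute ψ⁻¹(19): solve 23x + 8 ≡ 19 (mod 48), i.e. 23x ≡ 11 (mod 48).
Multiplying by 23⁻¹ = 23 gives x ≡ 23·11 = 253 = 5·48 + 13 ≡ 13 (mod 48).
Check: ψ(13) = 23·13 + 8 = 307 = 6·48 + 19 ≡ 19 (mod 48).

13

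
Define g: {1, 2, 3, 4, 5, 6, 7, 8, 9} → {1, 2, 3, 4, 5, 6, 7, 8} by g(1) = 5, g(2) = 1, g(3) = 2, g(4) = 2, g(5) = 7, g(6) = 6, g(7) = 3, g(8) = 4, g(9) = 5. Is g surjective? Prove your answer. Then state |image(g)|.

7

No element maps to 8, so g is not surjective.
The image of g is {1, 2, 3, 4, 5, 6, 7}, which has 7 elements.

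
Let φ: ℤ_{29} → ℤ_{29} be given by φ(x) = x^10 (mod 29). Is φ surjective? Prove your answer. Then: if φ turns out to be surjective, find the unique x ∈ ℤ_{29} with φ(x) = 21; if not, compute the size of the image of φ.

φ(14): Repeated squaring mod 29: 14^1 ≡ 14, 14^2 ≡ 14² = 196 ≡ 22, 14^4 ≡ 22² = 484 ≡ 20, 14^8 ≡ 20² = 400 ≡ 23. Since 10 = 8 + 2, 14^10 ≡ 23·22: 23·22 = 506 ≡ 13. So 14^10 ≡ 13 (mod 29).
φ(15): Repeated squaring mod 29: 15^1 ≡ 15, 15^2 ≡ 15² = 225 ≡ 22, 15^4 ≡ 22² = 484 ≡ 20, 15^8 ≡ 20² = 400 ≡ 23. Since 10 = 8 + 2, 15^10 ≡ 23·22: 23·22 = 506 ≡ 13. So 15^10 ≡ 13 (mod 29).
So φ(14) = φ(15) = 13 while 14 ≠ 15, so φ is not injective.
A non-injective map from the 29-element set ℤ_{29} to itself takes at most 28 distinct values, so it cannot be surjective. So φ is not surjective.
Since φ is not surjective, we determine |image(φ)|. Computing x^10 mod 29 for each x (by repeated squaring, reducing mod 29 at every step), the values φ(0), φ(1), …, φ(28) are: 0, 1, 9, 5, 23, 20, 16, 24, 4, 25, 6, 22, 28, 7, 13, 13, 7, 28, 22, 6, 25, 4, 24, 16, 20, 23, 5, 9, 1.
The distinct values are {0, 1, 4, 5, 6, 7, 9, 13, 16, 20, 22, 23, 24, 25, 28}; there are 15 of them.

15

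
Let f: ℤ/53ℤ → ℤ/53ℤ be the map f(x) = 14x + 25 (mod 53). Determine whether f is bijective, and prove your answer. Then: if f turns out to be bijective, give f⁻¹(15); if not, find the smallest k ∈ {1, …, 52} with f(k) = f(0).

22

If f(s) = f(t), then 14s ≡ 14t (mod 53). Because gcd(14, 53) = 1, we may cancel 14 to get s ≡ t (mod 53).
We now compute 14⁻¹ mod 53 explicitly. Euclid's algorithm: 53 = 3·14 + 11, 14 = 1·11 + 3, 11 = 3·3 + 2, 3 = 1·2 + 1; back-substituting gives 1 = 19·14 − 5·53, so 14⁻¹ ≡ 19 (mod 53).
Then y ↦ 19(y − 25) is a two-sided inverse to f, so every y ∈ ℤ/53ℤ has a preimage.
Thus f is bijective.
Since f is bijective, we compute f⁻¹(15): solve 14x + 25 ≡ 15 (mod 53), i.e. 14x ≡ 43 (mod 53).
Multiplying by 14⁻¹ = 19 gives x ≡ 19·43 = 817 = 15·53 + 22 ≡ 22 (mod 53).
Check: f(22) = 14·22 + 25 = 333 = 6·53 + 15 ≡ 15 (mod 53).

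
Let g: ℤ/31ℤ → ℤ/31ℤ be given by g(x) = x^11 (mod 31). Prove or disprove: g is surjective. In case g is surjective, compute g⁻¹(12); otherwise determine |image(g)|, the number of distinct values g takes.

Since 31 is prime, the nonzero elements of ℤ/31ℤ form a cyclic group of order 30.
As gcd(11, 30) = 1, raising to the 11th power is a bijection on this group: if a^11 ≡ b^11 then (ab^{−1})^11 = 1, and the only element of order dividing gcd(11, 30) = 1 is 1, so a = b.
With g(0) = 0 this makes g injective on all of ℤ/31ℤ, hence bijective (finite equal-size domain and codomain). In particular g is surjective.
Since g is surjective, we find the preimage of 12. The inverse of x ↦ x^11 on (ℤ/31ℤ)^× is x ↦ x^11, because 11·11 = 121 = 4·30 + 1 ≡ 1 (mod 30) and x^{30} = 1 for x ≠ 0 (Fermat). So g⁻¹(12) = 12^11 mod 31.
Repeated squaring mod 31: 12^1 ≡ 12, 12^2 ≡ 12² = 144 ≡ 20, 12^4 ≡ 20² = 400 ≡ 28, 12^8 ≡ 28² = 784 ≡ 9. Since 11 = 8 + 2 + 1, 12^11 ≡ 9·20·12: 9·20 = 180 ≡ 25, then 25·12 = 300 ≡ 21. So 12^11 ≡ 21 (mod 31).
Hence g⁻¹(12) = 21.

21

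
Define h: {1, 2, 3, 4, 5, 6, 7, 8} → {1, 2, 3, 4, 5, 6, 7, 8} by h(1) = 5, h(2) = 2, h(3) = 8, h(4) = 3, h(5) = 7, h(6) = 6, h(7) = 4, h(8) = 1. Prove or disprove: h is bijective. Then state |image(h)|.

The values 5, 2, 8, 3, 7, 6, 4, 1 are a permutation of {1, 2, 3, 4, 5, 6, 7, 8}: each element appears exactly once.
So h is injective and surjective, hence bijective.
The image of h is {1, 2, 3, 4, 5, 6, 7, 8}, which has 8 elements.

8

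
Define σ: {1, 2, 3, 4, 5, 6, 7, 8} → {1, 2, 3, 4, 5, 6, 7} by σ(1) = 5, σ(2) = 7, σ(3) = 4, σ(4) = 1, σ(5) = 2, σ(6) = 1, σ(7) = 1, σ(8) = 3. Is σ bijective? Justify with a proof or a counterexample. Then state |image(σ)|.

σ(4) = 1 = σ(6) with 4 ≠ 6, so σ is not injective, hence not bijective.
The image of σ is {1, 2, 3, 4, 5, 7}, which has 6 elements.

6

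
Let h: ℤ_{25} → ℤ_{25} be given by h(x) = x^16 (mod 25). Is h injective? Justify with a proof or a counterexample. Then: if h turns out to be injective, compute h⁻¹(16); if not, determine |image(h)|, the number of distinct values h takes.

6

h(3): Repeated squaring mod 25: 3^1 ≡ 3, 3^2 ≡ 3² = 9, 3^4 ≡ 9² = 81 ≡ 6, 3^8 ≡ 6² = 36 ≡ 11, 3^16 ≡ 11² = 121 ≡ 21. So 3^16 ≡ 21 (mod 25).
h(4): Repeated squaring mod 25: 4^1 ≡ 4, 4^2 ≡ 4² = 16, 4^4 ≡ 16² = 256 ≡ 6, 4^8 ≡ 6² = 36 ≡ 11, 4^16 ≡ 11² = 121 ≡ 21. So 4^16 ≡ 21 (mod 25).
So h(3) = h(4) = 21 while 3 ≠ 4, so h is not injective.
Since h is not injective, we determine |image(h)|. Computing x^16 mod 25 for each x (by repeated squaring, reducing mod 25 at every step), the values h(0), h(1), …, h(24) are: 0, 1, 11, 21, 21, 0, 6, 1, 6, 16, 0, 11, 16, 16, 11, 0, 16, 6, 1, 6, 0, 21, 21, 11, 1.
The distinct values are {0, 1, 6, 11, 16, 21}; there are 6 of them.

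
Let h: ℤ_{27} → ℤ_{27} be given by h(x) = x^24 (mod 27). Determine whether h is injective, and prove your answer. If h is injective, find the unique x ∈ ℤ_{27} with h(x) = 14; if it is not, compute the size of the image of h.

4

h(0) = 0^24 = 0.
h(3): Repeated squaring mod 27: 3^1 ≡ 3, 3^2 ≡ 3² = 9, 3^4 ≡ 9² = 81 ≡ 0, 3^8 ≡ 0² = 0, 3^16 ≡ 0² = 0. Since 24 = 16 + 8, 3^24 ≡ 0·0: 0·0 = 0. So 3^24 ≡ 0 (mod 27).
So h(0) = h(3) = 0 while 0 ≠ 3, hence h is not injective.
Since h is not injective, we determine |image(h)|. Computing x^24 mod 27 for each x (by repeated squaring, reducing mod 27 at every step), the values h(0), h(1), …, h(26) are: 0, 1, 10, 0, 19, 19, 0, 10, 1, 0, 1, 10, 0, 19, 19, 0, 10, 1, 0, 1, 10, 0, 19, 19, 0, 10, 1.
The distinct values are {0, 1, 10, 19}; there are 4 of them.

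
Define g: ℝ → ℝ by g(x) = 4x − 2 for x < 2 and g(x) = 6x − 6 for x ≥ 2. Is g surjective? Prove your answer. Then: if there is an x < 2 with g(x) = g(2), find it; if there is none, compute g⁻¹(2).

1

Both pieces are strictly increasing (slopes 4 and 6), so each is injective on its own interval.
The left piece maps (−∞, 2) onto (−∞, 6); the right piece maps [2, ∞) onto [6, ∞).
These images together cover ℝ, so g is surjective.
Because the two images are disjoint, no x < 2 has g(x) = g(2), so we compute g⁻¹(2): 2 lies in (−∞, 6), so solve 4x − 2 = 2: x = (2 + 2)/4 = 1.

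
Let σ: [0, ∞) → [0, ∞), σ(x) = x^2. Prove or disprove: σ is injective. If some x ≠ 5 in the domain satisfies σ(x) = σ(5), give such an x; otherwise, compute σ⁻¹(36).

6

On [0, ∞), x ↦ x^2 is strictly increasing, so σ(x_1) = σ(x_2) forces x_1 = x_2. So σ is injective.
Since x ↦ x^2 is strictly increasing on [0, ∞), it is injective there, so no x ≠ 5 in the domain has σ(x) = σ(5). We therefore compute σ⁻¹(36) = 36^{1/2} = 6 (indeed 6^2 = 36).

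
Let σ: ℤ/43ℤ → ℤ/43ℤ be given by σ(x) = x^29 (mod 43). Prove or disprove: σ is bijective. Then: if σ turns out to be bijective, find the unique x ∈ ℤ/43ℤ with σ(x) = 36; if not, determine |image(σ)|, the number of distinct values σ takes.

6

Since 43 is prime, the nonzero elements of ℤ/43ℤ form a cyclic group of order 42.
As gcd(29, 42) = 1, raising to the 29th power is a bijection on this group: if x_1^29 ≡ x_2^29 then (x_1x_2^{−1})^29 = 1, and the only element of order dividing gcd(29, 42) = 1 is 1, so x_1 = x_2.
With σ(0) = 0 this makes σ injective on all of ℤ/43ℤ, hence bijective (finite equal-size domain and codomain). In particular σ is bijective.
Since σ is bijective, we find the preimage of 36. The inverse of x ↦ x^29 on (ℤ/43ℤ)^× is x ↦ x^29, because 29·29 = 841 = 20·42 + 1 ≡ 1 (mod 42) and x^{42} = 1 for x ≠ 0 (Fermat). So σ⁻¹(36) = 36^29 mod 43.
Repeated squaring mod 43: 36^1 ≡ 36, 36^2 ≡ 36² = 1296 ≡ 6, 36^4 ≡ 6² = 36, 36^8 ≡ 36² = 1296 ≡ 6, 36^16 ≡ 6² = 36. Since 29 = 16 + 8 + 4 + 1, 36^29 ≡ 36·6·36·36: 36·6 = 216 ≡ 1, then 1·36 = 36, then 36·36 = 1296 ≡ 6. So 36^29 ≡ 6 (mod 43).
Hence σ⁻¹(36) = 6.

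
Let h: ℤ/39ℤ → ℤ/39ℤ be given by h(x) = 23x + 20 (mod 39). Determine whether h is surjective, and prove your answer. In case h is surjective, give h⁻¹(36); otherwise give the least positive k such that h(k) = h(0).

Since gcd(23, 39) = 1, 23 is invertible modulo 39. Euclid's algorithm: 39 = 1·23 + 16, 23 = 1·16 + 7, 16 = 2·7 + 2, 7 = 3·2 + 1; back-substituting gives 1 = 17·23 − 10·39, so 23⁻¹ ≡ 17 (mod 39).
For any y ∈ ℤ/39ℤ, x = 17(y − 20) mod 39 satisfies h(x) = 23·17(y − 20) + 20 ≡ y (since 23·17 ≡ 1 mod 39). So every y has a preimage.
Therefore h is surjective.
Since h is surjective, we find h⁻¹(36): we need 23x ≡ 36 − 20 ≡ 16 (mod 39). Using 23⁻¹ = 17: x ≡ 17·16 = 272 = 6·39 + 38, so x = 38.
Check: h(38) = 23·38 + 20 = 894 = 22·39 + 36 ≡ 36 (mod 39).

38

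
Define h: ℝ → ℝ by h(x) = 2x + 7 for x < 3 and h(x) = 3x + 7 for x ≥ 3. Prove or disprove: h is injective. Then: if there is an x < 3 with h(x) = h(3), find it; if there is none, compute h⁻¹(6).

-1/2

Both pieces are strictly increasing (slopes 2 and 3), so each is injective on its own interval.
The left piece maps (−∞, 3) onto (−∞, 13); the right piece maps [3, ∞) onto [16, ∞).
These images are disjoint, so no value is attained by both pieces. So h is injective.
Because the two images are disjoint, no x < 3 has h(x) = h(3), so we compute h⁻¹(6): 6 lies in (−∞, 13), so solve 2x + 7 = 6: x = (6 − 7)/2 = −1/2.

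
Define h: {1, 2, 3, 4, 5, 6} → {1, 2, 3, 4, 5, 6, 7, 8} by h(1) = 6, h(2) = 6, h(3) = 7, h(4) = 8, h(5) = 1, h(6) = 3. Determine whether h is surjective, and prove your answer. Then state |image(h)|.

No element maps to 2, so h is not surjective.
The image of h is {1, 3, 6, 7, 8}, which has 5 elements.

5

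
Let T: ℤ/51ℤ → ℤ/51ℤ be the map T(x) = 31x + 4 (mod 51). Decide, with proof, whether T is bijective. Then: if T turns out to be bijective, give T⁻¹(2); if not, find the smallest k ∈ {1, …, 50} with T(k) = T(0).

46

If T(s) = T(t), then 31s ≡ 31t (mod 51). Because gcd(31, 51) = 1, we may cancel 31 to get s ≡ t (mod 51).
We now compute 31⁻¹ mod 51 explicitly. Euclid's algorithm: 51 = 1·31 + 20, 31 = 1·20 + 11, 20 = 1·11 + 9, 11 = 1·9 + 2, 9 = 4·2 + 1; back-substituting gives 1 = 28·31 − 17·51, so 31⁻¹ ≡ 28 (mod 51).
For any y ∈ ℤ/51ℤ, x = 28(y − 4) mod 51 satisfies T(x) = 31·28(y − 4) + 4 ≡ y (since 31·28 ≡ 1 mod 51). So every y has a preimage.
So T is bijective.
Since T is bijective, we compute T⁻¹(2): solve 31x + 4 ≡ 2 (mod 51), i.e. 31x ≡ 49 (mod 51).
Multiplying by 31⁻¹ = 28 gives x ≡ 28·49 = 1372 = 26·51 + 46 ≡ 46 (mod 51).
Check: T(46) = 31·46 + 4 = 1430 = 28·51 + 2 ≡ 2 (mod 51).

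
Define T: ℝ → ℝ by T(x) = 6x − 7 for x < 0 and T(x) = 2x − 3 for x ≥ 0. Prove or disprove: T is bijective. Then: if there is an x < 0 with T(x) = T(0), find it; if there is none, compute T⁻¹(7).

5

Both pieces are strictly increasing (slopes 6 and 2), so each is injective on its own interval.
The left piece maps (−∞, 0) onto (−∞, −7); the right piece maps [0, ∞) onto [−3, ∞).
The images leave a gap (−7 has no preimage), so T is not surjective, hence not bijective.
Because the two images are disjoint, no x < 0 has T(x) = T(0), so we compute T⁻¹(7): 7 lies in [−3, ∞), so solve 2x − 3 = 7: x = (7 + 3)/2 = 5.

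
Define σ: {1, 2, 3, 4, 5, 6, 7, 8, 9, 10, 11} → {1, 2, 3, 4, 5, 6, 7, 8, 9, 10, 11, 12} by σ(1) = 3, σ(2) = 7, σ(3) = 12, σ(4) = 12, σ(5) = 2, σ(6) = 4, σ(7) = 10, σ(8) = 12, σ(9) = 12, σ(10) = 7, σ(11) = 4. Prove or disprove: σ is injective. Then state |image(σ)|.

6

σ(3) = 12 = σ(4) with 3 ≠ 4, so σ is not injective.
The image of σ is {2, 3, 4, 7, 10, 12}, which has 6 elements.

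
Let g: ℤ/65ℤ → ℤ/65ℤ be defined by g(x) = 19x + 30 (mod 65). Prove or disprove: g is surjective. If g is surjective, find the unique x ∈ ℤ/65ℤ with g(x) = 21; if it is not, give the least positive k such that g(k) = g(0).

Since gcd(19, 65) = 1, 19 is invertible modulo 65. Euclid's algorithm: 65 = 3·19 + 8, 19 = 2·8 + 3, 8 = 2·3 + 2, 3 = 1·2 + 1; back-substituting gives 1 = 24·19 − 7·65, so 19⁻¹ ≡ 24 (mod 65).
For any y ∈ ℤ/65ℤ, x = 24(y − 30) mod 65 satisfies g(x) = 19·24(y − 30) + 30 ≡ y (since 19·24 ≡ 1 mod 65). So every y has a preimage.
Therefore g is surjective.
Since g is surjective, we compute g⁻¹(21): solve 19x + 30 ≡ 21 (mod 65), i.e. 19x ≡ 56 (mod 65).
Multiplying by 19⁻¹ = 24 gives x ≡ 24·56 = 1344 = 20·65 + 44 ≡ 44 (mod 65).
Check: g(44) = 19·44 + 30 = 866 = 13·65 + 21 ≡ 21 (mod 65).

44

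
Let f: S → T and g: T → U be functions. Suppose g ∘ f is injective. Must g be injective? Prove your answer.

No. Take S = {1, 2}, T = {1, 2, 3}, U = {1, 2, 3}, f(a) = a for each a ∈ S, and g(b) = 2 if b ∈ {2, 3} else g(b) = b.
Then g ∘ f = f is injective (S ⊂ T and f is the inclusion), but g(2) = g(3) = 2 with 2 ≠ 3, so g is not injective.

not injective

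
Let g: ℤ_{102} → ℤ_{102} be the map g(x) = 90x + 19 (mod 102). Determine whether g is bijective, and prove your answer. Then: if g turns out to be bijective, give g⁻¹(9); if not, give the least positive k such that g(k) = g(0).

We have gcd(90, 102) = 6 > 1. Taking x_1 = 0 and x_2 = 17: g(0) = 19 and g(17) = 90·17 + 19 = 1549 ≡ 19 (mod 102).
So g(0) = g(17) while 0 ≠ 17, hence g is not injective, hence not bijective.
Since g is not bijective, we find the least positive k with g(k) = g(0): this means 90k ≡ 0 (mod 102), i.e. 102 ∣ 90k. Since gcd(90, 102) = 6, dividing through by 6 this holds exactly when 17 ∣ 15k, and as gcd(15, 17) = 1, exactly when 17 ∣ k.
The smallest positive such k is 17.

17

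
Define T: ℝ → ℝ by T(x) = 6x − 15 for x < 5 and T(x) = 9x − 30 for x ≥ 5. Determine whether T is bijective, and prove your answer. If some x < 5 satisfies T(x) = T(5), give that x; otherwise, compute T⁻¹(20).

50/9

Both pieces are strictly increasing (slopes 6 and 9), so each is injective on its own interval.
The left piece maps (−∞, 5) onto (−∞, 15); the right piece maps [5, ∞) onto [15, ∞).
Since 15 = 15, the images partition ℝ: T is injective and surjective, hence bijective.
Because the two images are disjoint, no x < 5 has T(x) = T(5), so we compute T⁻¹(20): 20 lies in [15, ∞), so solve 9x − 30 = 20: x = (20 + 30)/9 = 50/9.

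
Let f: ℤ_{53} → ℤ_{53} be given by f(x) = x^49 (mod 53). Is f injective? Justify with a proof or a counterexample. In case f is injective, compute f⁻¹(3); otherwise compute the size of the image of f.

45

Since 53 is prime, the nonzero elements of ℤ_{53} form a cyclic group of order 52.
As gcd(49, 52) = 1, raising to the 49th power is a bijection on this group: if s^49 ≡ t^49 then (st^{−1})^49 = 1, and the only element of order dividing gcd(49, 52) = 1 is 1, so s = t.
With f(0) = 0 this makes f injective on all of ℤ_{53}, hence bijective (finite equal-size domain and codomain). In particular f is injective.
Since f is injective, we find the preimage of 3. The inverse of x ↦ x^49 on (ℤ_{53})^× is x ↦ x^17, because 49·17 = 833 = 16·52 + 1 ≡ 1 (mod 52) and x^{52} = 1 for x ≠ 0 (Fermat). So f⁻¹(3) = 3^17 mod 53.
Repeated squaring mod 53: 3^1 ≡ 3, 3^2 ≡ 3² = 9, 3^4 ≡ 9² = 81 ≡ 28, 3^8 ≡ 28² = 784 ≡ 42, 3^16 ≡ 42² = 1764 ≡ 15. Since 17 = 16 + 1, 3^17 ≡ 15·3: 15·3 = 45. So 3^17 ≡ 45 (mod 53).
Hence f⁻¹(3) = 45.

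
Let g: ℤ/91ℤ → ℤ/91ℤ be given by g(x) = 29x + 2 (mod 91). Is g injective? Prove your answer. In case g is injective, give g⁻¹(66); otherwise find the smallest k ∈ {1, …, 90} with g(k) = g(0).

Recall: injectivity means: for all a, b in the domain, g(a) = g(b) implies a = b.
Suppose g(a) = g(b) in ℤ/91ℤ. Then 29a + 2 ≡ 29b + 2 (mod 91), thus 29(a − b) ≡ 0 (mod 91).
Since gcd(29, 91) = 1, 29 is invertible modulo 91, so a − b ≡ 0 (mod 91), i.e. a = b.
Hence g is injective.
We now compute 29⁻¹ mod 91 explicitly. Euclid's algorithm: 91 = 3·29 + 4, 29 = 7·4 + 1; back-substituting gives 1 = 22·29 − 7·91, so 29⁻¹ ≡ 22 (mod 91).
Since g is injective, we find g⁻¹(66): we need 29x ≡ 66 − 2 ≡ 64 (mod 91). Using 29⁻¹ = 22: x ≡ 22·64 = 1408 = 15·91 + 43, so x = 43.
Check: g(43) = 29·43 + 2 = 1249 = 13·91 + 66 ≡ 66 (mod 91).

43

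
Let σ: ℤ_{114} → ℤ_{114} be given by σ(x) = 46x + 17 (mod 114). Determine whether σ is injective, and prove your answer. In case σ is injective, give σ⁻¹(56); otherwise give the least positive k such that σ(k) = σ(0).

57

We have gcd(46, 114) = 2 > 1. Taking u = 0 and v = 57: σ(0) = 17 and σ(57) = 46·57 + 17 = 2639 ≡ 17 (mod 114).
So σ(0) = σ(57) while 0 ≠ 57, thus σ is not injective.
Since σ is not injective, we find the least positive k with σ(k) = σ(0): this means 46k ≡ 0 (mod 114), i.e. 114 ∣ 46k. Since gcd(46, 114) = 2, dividing through by 2 this holds exactly when 57 ∣ 23k, and as gcd(23, 57) = 1, exactly when 57 ∣ k.
The smallest positive such k is 57.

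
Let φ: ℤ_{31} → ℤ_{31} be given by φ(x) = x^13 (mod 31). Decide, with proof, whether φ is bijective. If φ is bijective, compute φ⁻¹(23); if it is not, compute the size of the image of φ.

29

Since 31 is prime, the nonzero elements of ℤ_{31} form a cyclic group of order 30.
As gcd(13, 30) = 1, raising to the 13th power is a bijection on this group: if x_1^13 ≡ x_2^13 then (x_1x_2^{−1})^13 = 1, and the only element of order dividing gcd(13, 30) = 1 is 1, so x_1 = x_2.
With φ(0) = 0 this makes φ injective on all of ℤ_{31}, hence bijective (finite equal-size domain and codomain). In particular φ is bijective.
Since φ is bijective, we find the preimage of 23. The inverse of x ↦ x^13 on (ℤ_{31})^× is x ↦ x^7, because 13·7 = 91 = 3·30 + 1 ≡ 1 (mod 30) and x^{30} = 1 for x ≠ 0 (Fermat). So φ⁻¹(23) = 23^7 mod 31.
Repeated squaring mod 31: 23^1 ≡ 23, 23^2 ≡ 23² = 529 ≡ 2, 23^4 ≡ 2² = 4. Since 7 = 4 + 2 + 1, 23^7 ≡ 4·2·23: 4·2 = 8, then 8·23 = 184 ≡ 29. So 23^7 ≡ 29 (mod 31).
Hence φ⁻¹(23) = 29.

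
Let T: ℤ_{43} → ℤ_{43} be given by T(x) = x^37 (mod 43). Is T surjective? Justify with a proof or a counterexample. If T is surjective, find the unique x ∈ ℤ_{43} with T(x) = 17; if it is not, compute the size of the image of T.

15

Since 43 is prime, the nonzero elements of ℤ_{43} form a cyclic group of order 42.
As gcd(37, 42) = 1, raising to the 37th power is a bijection on this group: if a^37 ≡ b^37 then (ab^{−1})^37 = 1, and the only element of order dividing gcd(37, 42) = 1 is 1, so a = b.
With T(0) = 0 this makes T injective on all of ℤ_{43}, hence bijective (finite equal-size domain and codomain). In particular T is surjective.
Since T is surjective, we find the preimage of 17. The inverse of x ↦ x^37 on (ℤ_{43})^× is x ↦ x^25, because 37·25 = 925 = 22·42 + 1 ≡ 1 (mod 42) and x^{42} = 1 for x ≠ 0 (Fermat). So T⁻¹(17) = 17^25 mod 43.
Repeated squaring mod 43: 17^1 ≡ 17, 17^2 ≡ 17² = 289 ≡ 31, 17^4 ≡ 31² = 961 ≡ 15, 17^8 ≡ 15² = 225 ≡ 10, 17^16 ≡ 10² = 100 ≡ 14. Since 25 = 16 + 8 + 1, 17^25 ≡ 14·10·17: 14·10 = 140 ≡ 11, then 11·17 = 187 ≡ 15. So 17^25 ≡ 15 (mod 43).
Hence T⁻¹(17) = 15.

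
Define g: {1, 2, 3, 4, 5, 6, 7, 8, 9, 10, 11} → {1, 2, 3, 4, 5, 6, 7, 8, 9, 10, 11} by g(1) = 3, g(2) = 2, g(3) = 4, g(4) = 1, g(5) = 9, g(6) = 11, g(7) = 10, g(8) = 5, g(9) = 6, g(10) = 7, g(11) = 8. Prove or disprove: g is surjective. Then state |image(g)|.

11

Every element of the codomain has a preimage: 1 = g(4), 2 = g(2), 3 = g(1), 4 = g(3), 5 = g(8), 6 = g(9), 7 = g(10), 8 = g(11), 9 = g(5), 10 = g(7), 11 = g(6).
Hence g is surjective.
The image of g is {1, 2, 3, 4, 5, 6, 7, 8, 9, 10, 11}, which has 11 elements.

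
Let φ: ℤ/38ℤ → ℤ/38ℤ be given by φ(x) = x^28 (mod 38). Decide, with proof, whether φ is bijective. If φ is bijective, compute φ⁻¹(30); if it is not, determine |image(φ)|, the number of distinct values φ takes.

φ(18): Repeated squaring mod 38: 18^1 ≡ 18, 18^2 ≡ 18² = 324 ≡ 20, 18^4 ≡ 20² = 400 ≡ 20, 18^8 ≡ 20² = 400 ≡ 20, 18^16 ≡ 20² = 400 ≡ 20. Since 28 = 16 + 8 + 4, 18^28 ≡ 20·20·20: 20·20 = 400 ≡ 20, then 20·20 = 400 ≡ 20. So 18^28 ≡ 20 (mod 38).
φ(20): Repeated squaring mod 38: 20^1 ≡ 20, 20^2 ≡ 20² = 400 ≡ 20, 20^4 ≡ 20² = 400 ≡ 20, 20^8 ≡ 20² = 400 ≡ 20, 20^16 ≡ 20² = 400 ≡ 20. Since 28 = 16 + 8 + 4, 20^28 ≡ 20·20·20: 20·20 = 400 ≡ 20, then 20·20 = 400 ≡ 20. So 20^28 ≡ 20 (mod 38).
So φ(18) = φ(20) = 20 while 18 ≠ 20, hence φ is not injective, hence not bijective.
Since φ is not bijective, we determine |image(φ)|. Computing x^28 mod 38 for each x (by repeated squaring, reducing mod 38 at every step), the values φ(0), φ(1), …, φ(37) are: 0, 1, 36, 35, 4, 5, 6, 7, 30, 9, 28, 11, 26, 25, 24, 23, 16, 17, 20, 19, 20, 17, 16, 23, 24, 25, 26, 11, 28, 9, 30, 7, 6, 5, 4, 35, 36, 1.
The distinct values are {0, 1, 4, 5, 6, 7, 9, 11, 16, 17, 19, 20, 23, 24, 25, 26, 28, 30, 35, 36}; there are 20 of them.

20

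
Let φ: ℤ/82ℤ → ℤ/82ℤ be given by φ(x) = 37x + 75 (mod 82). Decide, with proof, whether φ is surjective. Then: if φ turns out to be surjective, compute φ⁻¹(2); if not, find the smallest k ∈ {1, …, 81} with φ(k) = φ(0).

Since gcd(37, 82) = 1, 37 is invertible modulo 82. Euclid's algorithm: 82 = 2·37 + 8, 37 = 4·8 + 5, 8 = 1·5 + 3, 5 = 1·3 + 2, 3 = 1·2 + 1; back-substituting gives 1 = 51·37 − 23·82, so 37⁻¹ ≡ 51 (mod 82).
For any y ∈ ℤ/82ℤ, x = 51(y − 75) mod 82 satisfies φ(x) = 37·51(y − 75) + 75 ≡ y (since 37·51 ≡ 1 mod 82). So every y has a preimage.
Hence φ is surjective.
Since φ is surjective, we find φ⁻¹(2): we need 37x ≡ 2 − 75 ≡ 9 (mod 82). Using 37⁻¹ = 51: x ≡ 51·9 = 459 = 5·82 + 49, so x = 49.
Check: φ(49) = 37·49 + 75 = 1888 = 23·82 + 2 ≡ 2 (mod 82).

49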